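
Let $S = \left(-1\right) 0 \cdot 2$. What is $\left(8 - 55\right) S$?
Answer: $0$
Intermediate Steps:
$S = 0$ ($S = 0 \cdot 2 = 0$)
$\left(8 - 55\right) S = \left(8 - 55\right) 0 = \left(-47\right) 0 = 0$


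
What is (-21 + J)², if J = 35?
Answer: 196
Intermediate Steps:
(-21 + J)² = (-21 + 35)² = 14² = 196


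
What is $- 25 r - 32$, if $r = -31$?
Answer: $743$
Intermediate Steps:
$- 25 r - 32 = \left(-25\right) \left(-31\right) - 32 = 775 - 32 = 743$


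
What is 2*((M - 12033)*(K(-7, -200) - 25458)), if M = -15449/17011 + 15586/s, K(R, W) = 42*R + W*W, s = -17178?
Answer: -50106698254031536/146107479 ≈ -3.4294e+8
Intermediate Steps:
K(R, W) = W² + 42*R (K(R, W) = 42*R + W² = W² + 42*R)
M = -265258184/146107479 (M = -15449/17011 + 15586/(-17178) = -15449*1/17011 + 15586*(-1/17178) = -15449/17011 - 7793/8589 = -265258184/146107479 ≈ -1.8155)
2*((M - 12033)*(K(-7, -200) - 25458)) = 2*((-265258184/146107479 - 12033)*(((-200)² + 42*(-7)) - 25458)) = 2*(-1758376552991*((40000 - 294) - 25458)/146107479) = 2*(-1758376552991*(39706 - 25458)/146107479) = 2*(-1758376552991/146107479*14248) = 2*(-25053349127015768/146107479) = -50106698254031536/146107479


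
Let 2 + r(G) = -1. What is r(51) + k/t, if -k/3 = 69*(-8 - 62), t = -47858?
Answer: -79032/23929 ≈ -3.3028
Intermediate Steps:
k = 14490 (k = -207*(-8 - 62) = -207*(-70) = -3*(-4830) = 14490)
r(G) = -3 (r(G) = -2 - 1 = -3)
r(51) + k/t = -3 + 14490/(-47858) = -3 + 14490*(-1/47858) = -3 - 7245/23929 = -79032/23929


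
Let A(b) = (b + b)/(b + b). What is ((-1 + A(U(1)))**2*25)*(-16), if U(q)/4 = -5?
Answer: 0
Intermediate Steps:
U(q) = -20 (U(q) = 4*(-5) = -20)
A(b) = 1 (A(b) = (2*b)/((2*b)) = (2*b)*(1/(2*b)) = 1)
((-1 + A(U(1)))**2*25)*(-16) = ((-1 + 1)**2*25)*(-16) = (0**2*25)*(-16) = (0*25)*(-16) = 0*(-16) = 0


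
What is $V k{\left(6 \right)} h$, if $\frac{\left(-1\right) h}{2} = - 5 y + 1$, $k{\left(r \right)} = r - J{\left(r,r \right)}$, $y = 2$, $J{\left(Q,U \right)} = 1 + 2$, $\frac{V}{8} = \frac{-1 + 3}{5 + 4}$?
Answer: $96$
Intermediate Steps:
$V = \frac{16}{9}$ ($V = 8 \frac{-1 + 3}{5 + 4} = 8 \cdot \frac{2}{9} = \frac{16}{9} \approx 1.7778$)
$J{\left(Q,U \right)} = 3$
$k{\left(r \right)} = -3 + r$ ($k{\left(r \right)} = r - 3 = -3 + r$)
$h = 18$ ($h = - 2 \left(\left(-5\right) 2 + 1\right) = - 2 \left(-10 + 1\right) = \left(-2\right) \left(-9\right) = 18$)
$V k{\left(6 \right)} h = \frac{16 \left(-3 + 6\right)}{9} \cdot 18 = \frac{16}{9} \cdot 3 \cdot 18 = \frac{16}{3} \cdot 18 = 96$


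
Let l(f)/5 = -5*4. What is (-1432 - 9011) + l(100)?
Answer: -10543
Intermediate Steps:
l(f) = -100 (l(f) = 5*(-5*4) = 5*(-20) = -100)
(-1432 - 9011) + l(100) = (-1432 - 9011) - 100 = -10443 - 100 = -10543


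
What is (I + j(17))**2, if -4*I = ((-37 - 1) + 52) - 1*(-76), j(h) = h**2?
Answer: 284089/4 ≈ 71022.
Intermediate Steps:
I = -45/2 (I = -(((-37 - 1) + 52) - 1*(-76))/4 = -((-38 + 52) + 76)/4 = -(14 + 76)/4 = -1/4*90 = -45/2 ≈ -22.500)
(I + j(17))**2 = (-45/2 + 17**2)**2 = (-45/2 + 289)**2 = (533/2)**2 = 284089/4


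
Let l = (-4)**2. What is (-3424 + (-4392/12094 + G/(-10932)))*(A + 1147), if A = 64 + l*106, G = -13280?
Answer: -54818746542588/5508817 ≈ -9.9511e+6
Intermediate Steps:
l = 16
A = 1760 (A = 64 + 16*106 = 64 + 1696 = 1760)
(-3424 + (-4392/12094 + G/(-10932)))*(A + 1147) = (-3424 + (-4392/12094 - 13280/(-10932)))*(1760 + 1147) = (-3424 + (-4392*1/12094 - 13280*(-1/10932)))*2907 = (-3424 + (-2196/6047 + 3320/2733))*2907 = (-3424 + 14074372/16526451)*2907 = -56572493852/16526451*2907 = -54818746542588/5508817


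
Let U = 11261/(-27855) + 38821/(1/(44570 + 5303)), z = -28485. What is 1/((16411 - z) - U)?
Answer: -27855/53929364573374 ≈ -5.1651e-10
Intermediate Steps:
U = 53930615151454/27855 (U = 11261*(-1/27855) + 38821/(1/49873) = -11261/27855 + 38821/(1/49873) = -11261/27855 + 38821*49873 = -11261/27855 + 1936119733 = 53930615151454/27855 ≈ 1.9361e+9)
1/((16411 - z) - U) = 1/((16411 - 1*(-28485)) - 1*53930615151454/27855) = 1/((16411 + 28485) - 53930615151454/27855) = 1/(44896 - 53930615151454/27855) = 1/(-53929364573374/27855) = -27855/53929364573374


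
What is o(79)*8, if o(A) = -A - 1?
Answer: -640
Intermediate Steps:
o(A) = -1 - A
o(79)*8 = (-1 - 1*79)*8 = (-1 - 79)*8 = -80*8 = -640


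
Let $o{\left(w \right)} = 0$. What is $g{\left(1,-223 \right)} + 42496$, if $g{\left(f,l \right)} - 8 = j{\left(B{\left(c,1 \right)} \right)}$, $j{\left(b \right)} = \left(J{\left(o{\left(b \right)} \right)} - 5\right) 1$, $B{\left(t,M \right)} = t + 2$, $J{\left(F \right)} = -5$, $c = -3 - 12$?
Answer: $42494$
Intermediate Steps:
$c = -15$ ($c = -3 - 12 = -15$)
$B{\left(t,M \right)} = 2 + t$
$j{\left(b \right)} = -10$ ($j{\left(b \right)} = \left(-5 - 5\right) 1 = \left(-10\right) 1 = -10$)
$g{\left(f,l \right)} = -2$ ($g{\left(f,l \right)} = 8 - 10 = -2$)
$g{\left(1,-223 \right)} + 42496 = -2 + 42496 = 42494$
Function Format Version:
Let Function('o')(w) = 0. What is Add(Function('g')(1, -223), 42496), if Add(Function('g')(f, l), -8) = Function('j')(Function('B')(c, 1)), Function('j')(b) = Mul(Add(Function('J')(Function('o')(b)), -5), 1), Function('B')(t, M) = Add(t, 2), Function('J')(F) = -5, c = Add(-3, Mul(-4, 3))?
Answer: 42494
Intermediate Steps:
c = -15 (c = Add(-3, -12) = -15)
Function('B')(t, M) = Add(2, t)
Function('j')(b) = -10 (Function('j')(b) = Mul(Add(-5, -5), 1) = Mul(-10, 1) = -10)
Function('g')(f, l) = -2 (Function('g')(f, l) = Add(8, -10) = -2)
Add(Function('g')(1, -223), 42496) = Add(-2, 42496) = 42494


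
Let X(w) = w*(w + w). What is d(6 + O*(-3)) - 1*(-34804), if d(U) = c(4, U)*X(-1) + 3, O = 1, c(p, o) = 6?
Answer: 34819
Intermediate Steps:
X(w) = 2*w² (X(w) = w*(2*w) = 2*w²)
d(U) = 15 (d(U) = 6*(2*(-1)²) + 3 = 6*(2*1) + 3 = 6*2 + 3 = 12 + 3 = 15)
d(6 + O*(-3)) - 1*(-34804) = 15 - 1*(-34804) = 15 + 34804 = 34819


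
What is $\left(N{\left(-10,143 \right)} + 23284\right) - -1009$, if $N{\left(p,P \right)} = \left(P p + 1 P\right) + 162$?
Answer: $23168$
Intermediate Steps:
$N{\left(p,P \right)} = 162 + P + P p$ ($N{\left(p,P \right)} = \left(P p + P\right) + 162 = \left(P + P p\right) + 162 = 162 + P + P p$)
$\left(N{\left(-10,143 \right)} + 23284\right) - -1009 = \left(\left(162 + 143 + 143 \left(-10\right)\right) + 23284\right) - -1009 = \left(\left(162 + 143 - 1430\right) + 23284\right) + \left(-6888 + 7897\right) = \left(-1125 + 23284\right) + 1009 = 22159 + 1009 = 23168$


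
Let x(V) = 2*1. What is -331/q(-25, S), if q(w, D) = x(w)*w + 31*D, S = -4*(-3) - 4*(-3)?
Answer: -331/694 ≈ -0.47695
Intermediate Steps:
S = 24 (S = 12 + 12 = 24)
x(V) = 2
q(w, D) = 2*w + 31*D
-331/q(-25, S) = -331/(2*(-25) + 31*24) = -331/(-50 + 744) = -331/694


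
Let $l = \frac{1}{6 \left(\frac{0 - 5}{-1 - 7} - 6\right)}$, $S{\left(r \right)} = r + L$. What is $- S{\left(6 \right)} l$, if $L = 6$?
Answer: $\frac{16}{43} \approx 0.37209$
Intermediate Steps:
$S{\left(r \right)} = 6 + r$ ($S{\left(r \right)} = r + 6 = 6 + r$)
$l = - \frac{4}{129}$ ($l = \frac{1}{6 \left(- \frac{5}{-8} - 6\right)} = \frac{1}{6 \left(\left(-5\right) \left(- \frac{1}{8}\right) - 6\right)} = \frac{1}{6 \left(\frac{5}{8} - 6\right)} = \frac{1}{6 \left(- \frac{43}{8}\right)} = \frac{1}{- \frac{129}{4}} = - \frac{4}{129} \approx -0.031008$)
$- S{\left(6 \right)} l = - (6 + 6) \left(- \frac{4}{129}\right) = \left(-1\right) 12 \left(- \frac{4}{129}\right) = \left(-12\right) \left(- \frac{4}{129}\right) = \frac{16}{43}$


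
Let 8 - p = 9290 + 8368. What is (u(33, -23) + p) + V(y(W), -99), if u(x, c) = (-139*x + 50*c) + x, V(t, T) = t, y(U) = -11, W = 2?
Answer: -23365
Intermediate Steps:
u(x, c) = -138*x + 50*c
p = -17650 (p = 8 - (9290 + 8368) = 8 - 1*17658 = 8 - 17658 = -17650)
(u(33, -23) + p) + V(y(W), -99) = ((-138*33 + 50*(-23)) - 17650) - 11 = ((-4554 - 1150) - 17650) - 11 = (-5704 - 17650) - 11 = -23354 - 11 = -23365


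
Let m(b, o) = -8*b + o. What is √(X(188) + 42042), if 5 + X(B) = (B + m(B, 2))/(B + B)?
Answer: √371408053/94 ≈ 205.02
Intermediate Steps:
m(b, o) = o - 8*b
X(B) = -5 + (2 - 7*B)/(2*B) (X(B) = -5 + (B + (2 - 8*B))/(B + B) = -5 + (2 - 7*B)/((2*B)) = -5 + (2 - 7*B)*(1/(2*B)) = -5 + (2 - 7*B)/(2*B))
√(X(188) + 42042) = √((-17/2 + 1/188) + 42042) = √(-1597/188 + 42042) = √(7902299/188) = √371408053/94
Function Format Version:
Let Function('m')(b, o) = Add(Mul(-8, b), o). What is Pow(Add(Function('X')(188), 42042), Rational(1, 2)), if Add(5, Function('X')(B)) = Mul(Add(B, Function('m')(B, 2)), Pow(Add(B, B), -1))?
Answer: Mul(Rational(1, 94), Pow(371408053, Rational(1, 2))) ≈ 205.02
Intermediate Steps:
Function('m')(b, o) = Add(o, Mul(-8, b))
Function('X')(B) = Add(-5, Mul(Rational(1, 2), Pow(B, -1), Add(2, Mul(-7, B)))) (Function('X')(B) = Add(-5, Mul(Add(B, Add(2, Mul(-8, B))), Pow(Add(B, B), -1))) = Add(-5, Mul(Add(2, Mul(-7, B)), Pow(Mul(2, B), -1))) = Add(-5, Mul(Add(2, Mul(-7, B)), Mul(Rational(1, 2), Pow(B, -1)))) = Add(-5, Mul(Rational(1, 2), Pow(B, -1), Add(2, Mul(-7, B)))))
Pow(Add(Function('X')(188), 42042), Rational(1, 2)) = Pow(Add(Add(Rational(-17, 2), Pow(188, -1)), 42042), Rational(1, 2)) = Pow(Add(Add(Rational(-17, 2), Rational(1, 188)), 42042), Rational(1, 2)) = Pow(Add(Rational(-1597, 188), 42042), Rational(1, 2)) = Pow(Rational(7902299, 188), Rational(1, 2)) = Mul(Rational(1, 94), Pow(371408053, Rational(1, 2)))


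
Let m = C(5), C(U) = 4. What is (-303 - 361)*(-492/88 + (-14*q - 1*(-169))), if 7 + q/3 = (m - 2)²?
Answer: -2113844/11 ≈ -1.9217e+5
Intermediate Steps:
m = 4
q = -9 (q = -21 + 3*(4 - 2)² = -21 + 3*2² = -21 + 3*4 = -21 + 12 = -9)
(-303 - 361)*(-492/88 + (-14*q - 1*(-169))) = (-303 - 361)*(-492/88 + (-14*(-9) - 1*(-169))) = -664*(-492*1/88 + (126 + 169)) = -664*(-123/22 + 295) = -664*6367/22 = -2113844/11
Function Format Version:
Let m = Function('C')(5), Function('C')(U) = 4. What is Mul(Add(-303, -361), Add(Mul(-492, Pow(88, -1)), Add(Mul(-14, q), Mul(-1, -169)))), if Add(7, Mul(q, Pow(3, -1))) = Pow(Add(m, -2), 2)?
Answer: Rational(-2113844, 11) ≈ -1.9217e+5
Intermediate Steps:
m = 4
q = -9 (q = Add(-21, Mul(3, Pow(Add(4, -2), 2))) = Add(-21, Mul(3, Pow(2, 2))) = Add(-21, Mul(3, 4)) = Add(-21, 12) = -9)
Mul(Add(-303, -361), Add(Mul(-492, Pow(88, -1)), Add(Mul(-14, q), Mul(-1, -169)))) = Mul(Add(-303, -361), Add(Mul(-492, Pow(88, -1)), Add(Mul(-14, -9), Mul(-1, -169)))) = Mul(-664, Add(Mul(-492, Rational(1, 88)), Add(126, 169))) = Mul(-664, Add(Rational(-123, 22), 295)) = Mul(-664, Rational(6367, 22)) = Rational(-2113844, 11)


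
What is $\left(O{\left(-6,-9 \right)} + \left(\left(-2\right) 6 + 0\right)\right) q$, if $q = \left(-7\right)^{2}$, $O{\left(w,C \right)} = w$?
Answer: $-882$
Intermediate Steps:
$q = 49$
$\left(O{\left(-6,-9 \right)} + \left(\left(-2\right) 6 + 0\right)\right) q = \left(-6 + \left(\left(-2\right) 6 + 0\right)\right) 49 = \left(-6 + \left(-12 + 0\right)\right) 49 = \left(-6 - 12\right) 49 = \left(-18\right) 49 = -882$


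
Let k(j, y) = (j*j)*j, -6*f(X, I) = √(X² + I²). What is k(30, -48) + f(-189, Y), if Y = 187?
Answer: 27000 - √70690/6 ≈ 26956.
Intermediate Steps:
f(X, I) = -√(I² + X²)/6 (f(X, I) = -√(X² + I²)/6 = -√(I² + X²)/6)
k(j, y) = j³ (k(j, y) = j²*j = j³)
k(30, -48) + f(-189, Y) = 30³ - √(187² + (-189)²)/6 = 27000 - √(34969 + 35721)/6 = 27000 - √70690/6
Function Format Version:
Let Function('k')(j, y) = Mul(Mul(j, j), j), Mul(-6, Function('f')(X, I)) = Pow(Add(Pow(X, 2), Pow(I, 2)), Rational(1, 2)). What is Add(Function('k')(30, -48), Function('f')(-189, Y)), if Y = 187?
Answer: Add(27000, Mul(Rational(-1, 6), Pow(70690, Rational(1, 2)))) ≈ 26956.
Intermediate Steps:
Function('f')(X, I) = Mul(Rational(-1, 6), Pow(Add(Pow(I, 2), Pow(X, 2)), Rational(1, 2))) (Function('f')(X, I) = Mul(Rational(-1, 6), Pow(Add(Pow(X, 2), Pow(I, 2)), Rational(1, 2))) = Mul(Rational(-1, 6), Pow(Add(Pow(I, 2), Pow(X, 2)), Rational(1, 2))))
Function('k')(j, y) = Pow(j, 3) (Function('k')(j, y) = Mul(Pow(j, 2), j) = Pow(j, 3))
Add(Function('k')(30, -48), Function('f')(-189, Y)) = Add(Pow(30, 3), Mul(Rational(-1, 6), Pow(Add(Pow(187, 2), Pow(-189, 2)), Rational(1, 2)))) = Add(27000, Mul(Rational(-1, 6), Pow(Add(34969, 35721), Rational(1, 2)))) = Add(27000, Mul(Rational(-1, 6), Pow(70690, Rational(1, 2))))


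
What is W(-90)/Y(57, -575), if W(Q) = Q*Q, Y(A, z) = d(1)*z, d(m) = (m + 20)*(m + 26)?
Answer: -4/161 ≈ -0.024845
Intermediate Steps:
d(m) = (20 + m)*(26 + m)
Y(A, z) = 567*z (Y(A, z) = (520 + 1² + 46*1)*z = (520 + 1 + 46)*z = 567*z)
W(Q) = Q²
W(-90)/Y(57, -575) = (-90)²/((567*(-575))) = 8100/(-326025) = 8100*(-1/326025) = -4/161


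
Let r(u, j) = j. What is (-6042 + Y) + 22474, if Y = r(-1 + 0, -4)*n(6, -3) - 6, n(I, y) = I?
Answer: 16402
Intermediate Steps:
Y = -30 (Y = -4*6 - 6 = -24 - 6 = -30)
(-6042 + Y) + 22474 = (-6042 - 30) + 22474 = -6072 + 22474 = 16402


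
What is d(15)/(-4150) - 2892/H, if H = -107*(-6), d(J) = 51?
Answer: -2005757/444050 ≈ -4.5170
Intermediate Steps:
H = 642
d(15)/(-4150) - 2892/H = 51/(-4150) - 2892/642 = 51*(-1/4150) - 2892*1/642 = -51/4150 - 482/107 = -2005757/444050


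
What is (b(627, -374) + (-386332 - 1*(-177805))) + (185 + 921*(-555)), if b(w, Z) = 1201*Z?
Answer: -1168671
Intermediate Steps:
(b(627, -374) + (-386332 - 1*(-177805))) + (185 + 921*(-555)) = (1201*(-374) + (-386332 - 1*(-177805))) + (185 + 921*(-555)) = (-449174 + (-386332 + 177805)) + (185 - 511155) = (-449174 - 208527) - 510970 = -657701 - 510970 = -1168671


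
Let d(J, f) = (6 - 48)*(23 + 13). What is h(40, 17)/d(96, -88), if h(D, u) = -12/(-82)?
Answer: -1/10332 ≈ -9.6787e-5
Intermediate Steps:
h(D, u) = 6/41 (h(D, u) = -12*(-1/82) = 6/41)
d(J, f) = -1512 (d(J, f) = -42*36 = -1512)
h(40, 17)/d(96, -88) = (6/41)/(-1512) = (6/41)*(-1/1512) = -1/10332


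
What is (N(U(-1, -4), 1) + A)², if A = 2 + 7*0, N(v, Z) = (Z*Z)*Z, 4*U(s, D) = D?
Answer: 9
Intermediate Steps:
U(s, D) = D/4
N(v, Z) = Z³ (N(v, Z) = Z²*Z = Z³)
A = 2 (A = 2 + 0 = 2)
(N(U(-1, -4), 1) + A)² = (1³ + 2)² = (1 + 2)² = 3² = 9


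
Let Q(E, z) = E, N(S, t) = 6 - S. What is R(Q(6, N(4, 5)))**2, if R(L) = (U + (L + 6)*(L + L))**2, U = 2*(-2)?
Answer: 384160000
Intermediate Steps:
U = -4
R(L) = (-4 + 2*L*(6 + L))**2 (R(L) = (-4 + (L + 6)*(L + L))**2 = (-4 + (6 + L)*(2*L))**2 = (-4 + 2*L*(6 + L))**2)
R(Q(6, N(4, 5)))**2 = (4*(-2 + 6**2 + 6*6)**2)**2 = (4*(-2 + 36 + 36)**2)**2 = (4*70**2)**2 = (4*4900)**2 = 19600**2 = 384160000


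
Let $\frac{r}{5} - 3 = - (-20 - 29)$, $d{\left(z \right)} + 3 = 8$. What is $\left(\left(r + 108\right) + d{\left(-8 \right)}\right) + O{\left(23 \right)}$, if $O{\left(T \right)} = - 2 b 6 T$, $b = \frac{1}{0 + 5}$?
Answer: $\frac{1589}{5} \approx 317.8$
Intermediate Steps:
$b = \frac{1}{5} \approx 0.2$
$d{\left(z \right)} = 5$ ($d{\left(z \right)} = -3 + 8 = 5$)
$r = 260$ ($r = 15 + 5 \left(- (-20 - 29)\right) = 15 + 5 \left(\left(-1\right) \left(-49\right)\right) = 15 + 5 \cdot 49 = 15 + 245 = 260$)
$O{\left(T \right)} = - \frac{12 T}{5}$ ($O{\left(T \right)} = \left(-2\right) \frac{1}{5} \cdot 6 T = \left(- \frac{2}{5}\right) 6 T = - \frac{12 T}{5}$)
$\left(\left(r + 108\right) + d{\left(-8 \right)}\right) + O{\left(23 \right)} = \left(\left(260 + 108\right) + 5\right) - \frac{276}{5} = \left(368 + 5\right) - \frac{276}{5} = 373 - \frac{276}{5} = \frac{1589}{5}$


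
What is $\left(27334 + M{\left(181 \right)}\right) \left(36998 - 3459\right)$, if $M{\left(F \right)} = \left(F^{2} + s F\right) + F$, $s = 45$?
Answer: $2294771919$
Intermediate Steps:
$M{\left(F \right)} = F^{2} + 46 F$ ($M{\left(F \right)} = \left(F^{2} + 45 F\right) + F = F^{2} + 46 F$)
$\left(27334 + M{\left(181 \right)}\right) \left(36998 - 3459\right) = \left(27334 + 181 \left(46 + 181\right)\right) \left(36998 - 3459\right) = \left(27334 + 181 \cdot 227\right) 33539 = \left(27334 + 41087\right) 33539 = 68421 \cdot 33539 = 2294771919$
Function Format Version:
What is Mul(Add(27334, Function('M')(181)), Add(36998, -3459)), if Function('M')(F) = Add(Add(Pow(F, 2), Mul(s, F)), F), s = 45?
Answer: 2294771919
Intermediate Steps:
Function('M')(F) = Add(Pow(F, 2), Mul(46, F)) (Function('M')(F) = Add(Add(Pow(F, 2), Mul(45, F)), F) = Add(Pow(F, 2), Mul(46, F)))
Mul(Add(27334, Function('M')(181)), Add(36998, -3459)) = Mul(Add(27334, Mul(181, Add(46, 181))), Add(36998, -3459)) = Mul(Add(27334, Mul(181, 227)), 33539) = Mul(Add(27334, 41087), 33539) = Mul(68421, 33539) = 2294771919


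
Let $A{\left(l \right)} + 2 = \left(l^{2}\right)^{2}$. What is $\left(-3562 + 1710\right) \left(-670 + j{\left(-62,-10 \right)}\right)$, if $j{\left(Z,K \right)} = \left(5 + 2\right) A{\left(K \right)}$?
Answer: $-128373232$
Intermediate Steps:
$A{\left(l \right)} = -2 + l^{4}$ ($A{\left(l \right)} = -2 + \left(l^{2}\right)^{2} = -2 + l^{4}$)
$j{\left(Z,K \right)} = -14 + 7 K^{4}$ ($j{\left(Z,K \right)} = \left(5 + 2\right) \left(-2 + K^{4}\right) = 7 \left(-2 + K^{4}\right) = -14 + 7 K^{4}$)
$\left(-3562 + 1710\right) \left(-670 + j{\left(-62,-10 \right)}\right) = \left(-3562 + 1710\right) \left(-670 - \left(14 - 7 \left(-10\right)^{4}\right)\right) = - 1852 \left(-670 + \left(-14 + 7 \cdot 10000\right)\right) = - 1852 \left(-670 + \left(-14 + 70000\right)\right) = - 1852 \left(-670 + 69986\right) = \left(-1852\right) 69316 = -128373232$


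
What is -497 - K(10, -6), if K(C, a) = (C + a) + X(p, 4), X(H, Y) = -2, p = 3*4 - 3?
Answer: -499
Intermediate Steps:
p = 9 (p = 12 - 3 = 9)
K(C, a) = -2 + C + a (K(C, a) = (C + a) - 2 = -2 + C + a)
-497 - K(10, -6) = -497 - (-2 + 10 - 6) = -497 - 1*2 = -497 - 2 = -499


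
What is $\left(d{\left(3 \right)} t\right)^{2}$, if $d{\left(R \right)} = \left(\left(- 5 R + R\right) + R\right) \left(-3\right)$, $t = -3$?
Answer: $6561$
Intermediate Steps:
$d{\left(R \right)} = 9 R$ ($d{\left(R \right)} = \left(- 4 R + R\right) \left(-3\right) = - 3 R \left(-3\right) = 9 R$)
$\left(d{\left(3 \right)} t\right)^{2} = \left(9 \cdot 3 \left(-3\right)\right)^{2} = \left(27 \left(-3\right)\right)^{2} = \left(-81\right)^{2} = 6561$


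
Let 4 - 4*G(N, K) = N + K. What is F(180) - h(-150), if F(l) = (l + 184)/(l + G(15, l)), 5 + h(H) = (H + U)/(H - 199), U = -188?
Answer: 1252447/184621 ≈ 6.7839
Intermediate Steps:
h(H) = -5 + (-188 + H)/(-199 + H) (h(H) = -5 + (H - 188)/(H - 199) = -5 + (-188 + H)/(-199 + H))
G(N, K) = 1 - K/4 - N/4 (G(N, K) = 1 - (N + K)/4 = 1 - (K + N)/4 = 1 + (-K/4 - N/4) = 1 - K/4 - N/4)
F(l) = (184 + l)/(-11/4 + 3*l/4) (F(l) = (l + 184)/(l + (1 - l/4 - 1/4*15)) = (184 + l)/(l + (1 - l/4 - 15/4)) = (184 + l)/(l + (-11/4 - l/4)) = (184 + l)/(-11/4 + 3*l/4))
F(180) - h(-150) = 4*(184 + 180)/(-11 + 3*180) - (807 - 4*(-150))/(-199 - 150) = 4*364/(-11 + 540) - (807 + 600)/(-349) = 4*364/529 - (-1)*1407/349 = 4*(1/529)*364 - 1*(-1407/349) = 1456/529 + 1407/349 = 1252447/184621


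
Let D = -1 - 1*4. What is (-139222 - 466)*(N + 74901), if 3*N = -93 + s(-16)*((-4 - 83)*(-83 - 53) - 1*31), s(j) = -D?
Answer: -39617612120/3 ≈ -1.3206e+10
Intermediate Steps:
D = -5 (D = -1 - 4 = -5)
s(j) = 5 (s(j) = -1*(-5) = 5)
N = 58912/3 (N = (-93 + 5*((-4 - 83)*(-83 - 53) - 1*31))/3 = (-93 + 5*(-87*(-136) - 31))/3 = (-93 + 5*(11832 - 31))/3 = (-93 + 5*11801)/3 = (-93 + 59005)/3 = (⅓)*58912 = 58912/3 ≈ 19637.)
(-139222 - 466)*(N + 74901) = (-139222 - 466)*(58912/3 + 74901) = -139688*283615/3 = -39617612120/3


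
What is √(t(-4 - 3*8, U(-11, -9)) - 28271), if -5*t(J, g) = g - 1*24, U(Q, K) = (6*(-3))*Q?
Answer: I*√707645/5 ≈ 168.24*I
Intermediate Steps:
U(Q, K) = -18*Q
t(J, g) = 24/5 - g/5 (t(J, g) = -(g - 1*24)/5 = -(g - 24)/5 = -(-24 + g)/5 = 24/5 - g/5)
√(t(-4 - 3*8, U(-11, -9)) - 28271) = √((24/5 - (-18)*(-11)/5) - 28271) = √((24/5 - ⅕*198) - 28271) = √((24/5 - 198/5) - 28271) = √(-174/5 - 28271) = √(-141529/5) = I*√707645/5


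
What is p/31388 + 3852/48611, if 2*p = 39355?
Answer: 2154899057/3051604136 ≈ 0.70615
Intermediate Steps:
p = 39355/2 (p = (½)*39355 = 39355/2 ≈ 19678.)
p/31388 + 3852/48611 = (39355/2)/31388 + 3852/48611 = (39355/2)*(1/31388) + 3852*(1/48611) = 39355/62776 + 3852/48611 = 2154899057/3051604136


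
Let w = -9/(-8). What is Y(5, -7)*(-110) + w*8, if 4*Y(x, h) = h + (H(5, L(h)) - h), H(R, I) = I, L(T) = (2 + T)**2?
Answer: -1357/2 ≈ -678.50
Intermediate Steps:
w = 9/8 (w = -9*(-1/8) = 9/8 ≈ 1.1250)
Y(x, h) = (2 + h)**2/4 (Y(x, h) = (h + ((2 + h)**2 - h))/4 = (2 + h)**2/4)
Y(5, -7)*(-110) + w*8 = ((2 - 7)**2/4)*(-110) + (9/8)*8 = ((1/4)*(-5)**2)*(-110) + 9 = ((1/4)*25)*(-110) + 9 = (25/4)*(-110) + 9 = -1375/2 + 9 = -1357/2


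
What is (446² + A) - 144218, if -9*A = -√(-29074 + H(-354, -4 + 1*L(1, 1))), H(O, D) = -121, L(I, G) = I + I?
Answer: 54698 + I*√29195/9 ≈ 54698.0 + 18.985*I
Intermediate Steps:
L(I, G) = 2*I
A = I*√29195/9 (A = -(-1)*√(-29074 - 121)/9 = -(-1)*√(-29195)/9 = -(-1)*I*√29195/9 = I*√29195/9 ≈ 18.985*I)
(446² + A) - 144218 = (446² + I*√29195/9) - 144218 = (198916 + I*√29195/9) - 144218 = 54698 + I*√29195/9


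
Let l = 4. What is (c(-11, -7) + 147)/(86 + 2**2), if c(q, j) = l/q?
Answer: 1613/990 ≈ 1.6293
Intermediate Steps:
c(q, j) = 4/q
(c(-11, -7) + 147)/(86 + 2**2) = (4/(-11) + 147)/(86 + 2**2) = (4*(-1/11) + 147)/(86 + 4) = (-4/11 + 147)/90 = (1/90)*(1613/11) = 1613/990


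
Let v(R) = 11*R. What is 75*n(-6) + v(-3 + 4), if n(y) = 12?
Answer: 911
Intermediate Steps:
75*n(-6) + v(-3 + 4) = 75*12 + 11*(-3 + 4) = 900 + 11*1 = 900 + 11 = 911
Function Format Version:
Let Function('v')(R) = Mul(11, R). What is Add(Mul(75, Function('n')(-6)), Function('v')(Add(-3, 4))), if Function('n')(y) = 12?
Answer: 911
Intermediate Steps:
Add(Mul(75, Function('n')(-6)), Function('v')(Add(-3, 4))) = Add(Mul(75, 12), Mul(11, Add(-3, 4))) = Add(900, Mul(11, 1)) = Add(900, 11) = 911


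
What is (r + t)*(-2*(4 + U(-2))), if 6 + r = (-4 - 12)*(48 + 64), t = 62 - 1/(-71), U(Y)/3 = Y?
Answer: -493020/71 ≈ -6943.9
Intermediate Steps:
U(Y) = 3*Y
t = 4403/71 (t = 62 - 1*(-1/71) = 62 + 1/71 = 4403/71 ≈ 62.014)
r = -1798 (r = -6 + (-4 - 12)*(48 + 64) = -6 - 16*112 = -6 - 1792 = -1798)
(r + t)*(-2*(4 + U(-2))) = (-1798 + 4403/71)*(-2*(4 + 3*(-2))) = -(-246510)*(4 - 6)/71 = -(-246510)*(-2)/71 = -123255/71*4 = -493020/71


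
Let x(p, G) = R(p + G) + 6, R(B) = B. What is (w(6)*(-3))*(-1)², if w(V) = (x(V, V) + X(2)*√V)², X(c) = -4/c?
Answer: -1044 + 216*√6 ≈ -514.91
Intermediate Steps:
x(p, G) = 6 + G + p (x(p, G) = (p + G) + 6 = (G + p) + 6 = 6 + G + p)
w(V) = (6 - 2*√V + 2*V)² (w(V) = ((6 + V + V) + (-4/2)*√V)² = ((6 + 2*V) + (-4*½)*√V)² = ((6 + 2*V) - 2*√V)² = (6 - 2*√V + 2*V)²)
(w(6)*(-3))*(-1)² = ((4*(3 + 6 - √6)²)*(-3))*(-1)² = ((4*(9 - √6)²)*(-3))*1 = -12*(9 - √6)²*1 = -12*(9 - √6)²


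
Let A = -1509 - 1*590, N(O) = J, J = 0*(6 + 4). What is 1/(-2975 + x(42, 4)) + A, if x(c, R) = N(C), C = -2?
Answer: -6244526/2975 ≈ -2099.0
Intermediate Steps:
J = 0 (J = 0*10 = 0)
N(O) = 0
x(c, R) = 0
A = -2099 (A = -1509 - 590 = -2099)
1/(-2975 + x(42, 4)) + A = 1/(-2975 + 0) - 2099 = 1/(-2975) - 2099 = -1/2975 - 2099 = -6244526/2975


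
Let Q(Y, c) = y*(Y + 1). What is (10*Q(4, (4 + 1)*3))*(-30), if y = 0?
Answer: 0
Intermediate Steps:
Q(Y, c) = 0 (Q(Y, c) = 0*(Y + 1) = 0*(1 + Y) = 0)
(10*Q(4, (4 + 1)*3))*(-30) = (10*0)*(-30) = 0*(-30) = 0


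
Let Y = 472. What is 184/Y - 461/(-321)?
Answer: 34582/18939 ≈ 1.8260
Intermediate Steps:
184/Y - 461/(-321) = 184/472 - 461/(-321) = 184*(1/472) - 461*(-1/321) = 23/59 + 461/321 = 34582/18939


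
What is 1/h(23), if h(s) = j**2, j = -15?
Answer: 1/225 ≈ 0.0044444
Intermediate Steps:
h(s) = 225 (h(s) = (-15)**2 = 225)
1/h(23) = 1/225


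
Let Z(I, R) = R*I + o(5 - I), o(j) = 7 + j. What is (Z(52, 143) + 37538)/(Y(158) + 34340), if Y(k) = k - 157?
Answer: 14978/11447 ≈ 1.3085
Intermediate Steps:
Y(k) = -157 + k
Z(I, R) = 12 - I + I*R (Z(I, R) = R*I + (7 + (5 - I)) = I*R + (12 - I) = 12 - I + I*R)
(Z(52, 143) + 37538)/(Y(158) + 34340) = ((12 - 1*52 + 52*143) + 37538)/((-157 + 158) + 34340) = ((12 - 52 + 7436) + 37538)/(1 + 34340) = (7396 + 37538)/34341 = 44934*(1/34341) = 14978/11447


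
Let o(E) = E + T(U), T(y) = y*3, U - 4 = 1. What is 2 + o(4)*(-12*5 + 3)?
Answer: -1081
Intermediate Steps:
U = 5 (U = 4 + 1 = 5)
T(y) = 3*y
o(E) = 15 + E (o(E) = E + 3*5 = E + 15 = 15 + E)
2 + o(4)*(-12*5 + 3) = 2 + (15 + 4)*(-12*5 + 3) = 2 + 19*(-3*20 + 3) = 2 + 19*(-60 + 3) = 2 + 19*(-57) = 2 - 1083 = -1081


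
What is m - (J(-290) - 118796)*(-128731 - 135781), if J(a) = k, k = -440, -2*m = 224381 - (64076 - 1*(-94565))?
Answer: -31539385702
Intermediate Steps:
m = -32870 (m = -(224381 - (64076 - 1*(-94565)))/2 = -(224381 - (64076 + 94565))/2 = -(224381 - 1*158641)/2 = -(224381 - 158641)/2 = -½*65740 = -32870)
J(a) = -440
m - (J(-290) - 118796)*(-128731 - 135781) = -32870 - (-440 - 118796)*(-128731 - 135781) = -32870 - (-119236)*(-264512) = -32870 - 1*31539352832 = -32870 - 31539352832 = -31539385702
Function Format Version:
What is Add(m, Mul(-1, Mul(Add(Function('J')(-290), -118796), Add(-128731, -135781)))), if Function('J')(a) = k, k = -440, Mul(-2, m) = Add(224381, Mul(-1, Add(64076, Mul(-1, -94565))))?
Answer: -31539385702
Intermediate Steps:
m = -32870 (m = Mul(Rational(-1, 2), Add(224381, Mul(-1, Add(64076, Mul(-1, -94565))))) = Mul(Rational(-1, 2), Add(224381, Mul(-1, Add(64076, 94565)))) = Mul(Rational(-1, 2), Add(224381, Mul(-1, 158641))) = Mul(Rational(-1, 2), Add(224381, -158641)) = Mul(Rational(-1, 2), 65740) = -32870)
Function('J')(a) = -440
Add(m, Mul(-1, Mul(Add(Function('J')(-290), -118796), Add(-128731, -135781)))) = Add(-32870, Mul(-1, Mul(Add(-440, -118796), Add(-128731, -135781)))) = Add(-32870, Mul(-1, Mul(-119236, -264512))) = Add(-32870, Mul(-1, 31539352832)) = Add(-32870, -31539352832) = -31539385702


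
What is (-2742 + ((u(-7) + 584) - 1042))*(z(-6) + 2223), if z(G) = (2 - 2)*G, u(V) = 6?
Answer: -7100262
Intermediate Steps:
z(G) = 0 (z(G) = 0*G = 0)
(-2742 + ((u(-7) + 584) - 1042))*(z(-6) + 2223) = (-2742 + ((6 + 584) - 1042))*(0 + 2223) = (-2742 + (590 - 1042))*2223 = (-2742 - 452)*2223 = -3194*2223 = -7100262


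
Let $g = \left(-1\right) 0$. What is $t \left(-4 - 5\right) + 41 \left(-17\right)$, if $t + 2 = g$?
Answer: $-679$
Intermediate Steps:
$g = 0$
$t = -2$ ($t = -2 + 0 = -2$)
$t \left(-4 - 5\right) + 41 \left(-17\right) = - 2 \left(-4 - 5\right) + 41 \left(-17\right) = \left(-2\right) \left(-9\right) - 697 = 18 - 697 = -679$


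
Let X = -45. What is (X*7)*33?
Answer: -10395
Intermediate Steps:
(X*7)*33 = -45*7*33 = -315*33 = -10395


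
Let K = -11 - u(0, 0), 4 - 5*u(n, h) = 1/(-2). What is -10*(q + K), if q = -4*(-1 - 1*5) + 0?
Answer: -121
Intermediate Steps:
u(n, h) = 9/10 (u(n, h) = ⅘ - ⅕/(-2) = ⅘ - ⅕*(-½) = ⅘ + ⅒ = 9/10)
K = -119/10 (K = -11 - 1*9/10 = -11 - 9/10 = -119/10 ≈ -11.900)
q = 24 (q = -4*(-1 - 5) + 0 = -4*(-6) + 0 = 24 + 0 = 24)
-10*(q + K) = -10*(24 - 119/10) = -10*121/10 = -121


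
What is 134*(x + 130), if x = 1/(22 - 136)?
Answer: 992873/57 ≈ 17419.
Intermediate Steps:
x = -1/114 (x = 1/(-114) = -1/114 ≈ -0.0087719)
134*(x + 130) = 134*(-1/114 + 130) = 134*(14819/114) = 992873/57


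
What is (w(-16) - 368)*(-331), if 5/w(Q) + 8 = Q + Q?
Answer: 974795/8 ≈ 1.2185e+5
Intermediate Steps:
w(Q) = 5/(-8 + 2*Q) (w(Q) = 5/(-8 + (Q + Q)) = 5/(-8 + 2*Q))
(w(-16) - 368)*(-331) = (5/(2*(-4 - 16)) - 368)*(-331) = ((5/2)/(-20) - 368)*(-331) = ((5/2)*(-1/20) - 368)*(-331) = (-⅛ - 368)*(-331) = -2945/8*(-331) = 974795/8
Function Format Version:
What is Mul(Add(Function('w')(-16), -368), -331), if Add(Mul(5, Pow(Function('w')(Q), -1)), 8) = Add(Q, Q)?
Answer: Rational(974795, 8) ≈ 1.2185e+5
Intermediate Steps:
Function('w')(Q) = Mul(5, Pow(Add(-8, Mul(2, Q)), -1)) (Function('w')(Q) = Mul(5, Pow(Add(-8, Add(Q, Q)), -1)) = Mul(5, Pow(Add(-8, Mul(2, Q)), -1)))
Mul(Add(Function('w')(-16), -368), -331) = Mul(Add(Mul(Rational(5, 2), Pow(Add(-4, -16), -1)), -368), -331) = Mul(Add(Mul(Rational(5, 2), Pow(-20, -1)), -368), -331) = Mul(Add(Mul(Rational(5, 2), Rational(-1, 20)), -368), -331) = Mul(Add(Rational(-1, 8), -368), -331) = Mul(Rational(-2945, 8), -331) = Rational(974795, 8)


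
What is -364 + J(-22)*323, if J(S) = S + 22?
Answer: -364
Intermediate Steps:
J(S) = 22 + S
-364 + J(-22)*323 = -364 + (22 - 22)*323 = -364 + 0*323 = -364 + 0 = -364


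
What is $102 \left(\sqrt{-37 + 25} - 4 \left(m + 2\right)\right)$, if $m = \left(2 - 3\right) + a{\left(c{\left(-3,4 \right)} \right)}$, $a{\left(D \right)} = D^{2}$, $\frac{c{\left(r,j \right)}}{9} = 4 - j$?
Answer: $-408 + 204 i \sqrt{3} \approx -408.0 + 353.34 i$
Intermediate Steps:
$c{\left(r,j \right)} = 36 - 9 j$ ($c{\left(r,j \right)} = 9 \left(4 - j\right) = 36 - 9 j$)
$m = -1$ ($m = \left(2 - 3\right) + \left(36 - 36\right)^{2} = -1 + \left(36 - 36\right)^{2} = -1 + 0^{2} = -1 + 0 = -1$)
$102 \left(\sqrt{-37 + 25} - 4 \left(m + 2\right)\right) = 102 \left(\sqrt{-37 + 25} - 4 \left(-1 + 2\right)\right) = 102 \left(\sqrt{-12} - 4\right) = 102 \left(2 i \sqrt{3} - 4\right) = 102 \left(-4 + 2 i \sqrt{3}\right) = -408 + 204 i \sqrt{3}$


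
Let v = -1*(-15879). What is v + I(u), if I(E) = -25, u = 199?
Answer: 15854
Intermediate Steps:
v = 15879
v + I(u) = 15879 - 25 = 15854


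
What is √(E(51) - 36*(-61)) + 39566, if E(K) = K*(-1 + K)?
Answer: 39566 + √4746 ≈ 39635.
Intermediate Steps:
√(E(51) - 36*(-61)) + 39566 = √(51*(-1 + 51) - 36*(-61)) + 39566 = √(51*50 + 2196) + 39566 = √(2550 + 2196) + 39566 = √4746 + 39566 = 39566 + √4746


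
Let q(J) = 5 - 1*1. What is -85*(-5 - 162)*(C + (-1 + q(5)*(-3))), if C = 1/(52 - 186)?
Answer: -24741885/134 ≈ -1.8464e+5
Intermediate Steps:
q(J) = 4 (q(J) = 5 - 1 = 4)
C = -1/134 (C = 1/(-134) = -1/134 ≈ -0.0074627)
-85*(-5 - 162)*(C + (-1 + q(5)*(-3))) = -85*(-5 - 162)*(-1/134 + (-1 + 4*(-3))) = -(-14195)*(-1/134 + (-1 - 12)) = -(-14195)*(-1/134 - 13) = -(-14195)*(-1743)/134 = -85*291081/134 = -24741885/134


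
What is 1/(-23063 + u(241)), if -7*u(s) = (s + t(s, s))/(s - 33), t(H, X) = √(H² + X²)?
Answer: -48892434864/1127614317924799 + 350896*√2/1127614317924799 ≈ -4.3359e-5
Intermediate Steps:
u(s) = -(s + √2*√(s²))/(7*(-33 + s)) (u(s) = -(s + √(s² + s²))/(7*(s - 33)) = -(s + √(2*s²))/(7*(-33 + s)) = -(s + √2*√(s²))/(7*(-33 + s)))
1/(-23063 + u(241)) = 1/(-23063 + (-1*241 - √2*√(241²))/(7*(-33 + 241))) = 1/(-23063 + (⅐)*(-241 - √2*√58081)/208) = 1/(-23063 + (⅐)*(1/208)*(-241 - 1*√2*241)) = 1/(-23063 + (⅐)*(1/208)*(-241 - 241*√2)) = 1/(-23063 + (-241/1456 - 241*√2/1456)) = 1/(-33579969/1456 - 241*√2/1456)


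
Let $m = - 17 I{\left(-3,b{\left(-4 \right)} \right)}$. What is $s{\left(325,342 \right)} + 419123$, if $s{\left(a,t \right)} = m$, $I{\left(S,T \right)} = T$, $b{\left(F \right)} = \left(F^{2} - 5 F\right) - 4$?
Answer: $418579$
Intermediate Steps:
$b{\left(F \right)} = -4 + F^{2} - 5 F$
$m = -544$ ($m = - 17 \left(-4 + \left(-4\right)^{2} - -20\right) = - 17 \left(-4 + 16 + 20\right) = \left(-17\right) 32 = -544$)
$s{\left(a,t \right)} = -544$
$s{\left(325,342 \right)} + 419123 = -544 + 419123 = 418579$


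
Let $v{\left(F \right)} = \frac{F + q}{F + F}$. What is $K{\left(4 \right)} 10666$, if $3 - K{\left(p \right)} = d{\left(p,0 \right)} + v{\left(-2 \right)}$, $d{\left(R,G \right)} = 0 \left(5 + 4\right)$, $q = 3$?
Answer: $\frac{69329}{2} \approx 34665.0$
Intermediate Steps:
$v{\left(F \right)} = \frac{3 + F}{2 F}$ ($v{\left(F \right)} = \frac{F + 3}{F + F} = \frac{3 + F}{2 F}$)
$d{\left(R,G \right)} = 0$ ($d{\left(R,G \right)} = 0 \cdot 9 = 0$)
$K{\left(p \right)} = \frac{13}{4}$ ($K{\left(p \right)} = 3 - \left(0 + \frac{3 - 2}{2 \left(-2\right)}\right) = 3 - \left(0 + \frac{1}{2} \left(- \frac{1}{2}\right) 1\right) = 3 - \left(0 - \frac{1}{4}\right) = 3 - - \frac{1}{4} = 3 + \frac{1}{4} = \frac{13}{4}$)
$K{\left(4 \right)} 10666 = \frac{13}{4} \cdot 10666 = \frac{69329}{2}$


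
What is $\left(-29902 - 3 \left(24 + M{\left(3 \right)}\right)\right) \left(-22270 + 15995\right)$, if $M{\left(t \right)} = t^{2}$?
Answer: $188256275$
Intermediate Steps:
$\left(-29902 - 3 \left(24 + M{\left(3 \right)}\right)\right) \left(-22270 + 15995\right) = \left(-29902 - 3 \left(24 + 3^{2}\right)\right) \left(-22270 + 15995\right) = \left(-29902 - 3 \left(24 + 9\right)\right) \left(-6275\right) = \left(-29902 - 99\right) \left(-6275\right) = \left(-30001\right) \left(-6275\right) = 188256275$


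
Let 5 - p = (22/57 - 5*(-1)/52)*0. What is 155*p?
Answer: 775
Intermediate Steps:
p = 5 (p = 5 - (22/57 - 5*(-1)/52)*0 = 5 - (22*(1/57) + 5*(1/52))*0 = 5 - (22/57 + 5/52)*0 = 5 - 1429*0/2964 = 5 - 1*0 = 5 + 0 = 5)
155*p = 155*5 = 775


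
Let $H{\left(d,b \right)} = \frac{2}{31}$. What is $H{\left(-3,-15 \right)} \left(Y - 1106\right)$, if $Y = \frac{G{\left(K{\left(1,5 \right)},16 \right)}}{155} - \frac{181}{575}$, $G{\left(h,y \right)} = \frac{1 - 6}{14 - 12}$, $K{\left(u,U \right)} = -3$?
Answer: $- \frac{39440697}{552575} \approx -71.376$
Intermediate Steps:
$G{\left(h,y \right)} = - \frac{5}{2}$
$H{\left(d,b \right)} = \frac{2}{31}$ ($H{\left(d,b \right)} = 2 \cdot \frac{1}{31} = \frac{2}{31}$)
$Y = - \frac{11797}{35650}$ ($Y = - \frac{5}{2 \cdot 155} - \frac{181}{575} = \left(- \frac{5}{2}\right) \frac{1}{155} - \frac{181}{575} = - \frac{1}{62} - \frac{181}{575} = - \frac{11797}{35650} \approx -0.33091$)
$H{\left(-3,-15 \right)} \left(Y - 1106\right) = \frac{2 \left(- \frac{11797}{35650} - 1106\right)}{31} = \frac{2}{31} \left(- \frac{39440697}{35650}\right) = - \frac{39440697}{552575}$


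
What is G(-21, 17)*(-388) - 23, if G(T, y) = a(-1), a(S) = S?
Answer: 365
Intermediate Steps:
G(T, y) = -1
G(-21, 17)*(-388) - 23 = -1*(-388) - 23 = 388 - 23 = 365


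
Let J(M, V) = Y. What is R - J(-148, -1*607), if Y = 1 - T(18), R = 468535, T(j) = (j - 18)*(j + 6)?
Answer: 468534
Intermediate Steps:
T(j) = (-18 + j)*(6 + j)
Y = 1 (Y = 1 - (-108 + 18² - 12*18) = 1 - (-108 + 324 - 216) = 1 - 1*0 = 1 + 0 = 1)
J(M, V) = 1
R - J(-148, -1*607) = 468535 - 1*1 = 468535 - 1 = 468534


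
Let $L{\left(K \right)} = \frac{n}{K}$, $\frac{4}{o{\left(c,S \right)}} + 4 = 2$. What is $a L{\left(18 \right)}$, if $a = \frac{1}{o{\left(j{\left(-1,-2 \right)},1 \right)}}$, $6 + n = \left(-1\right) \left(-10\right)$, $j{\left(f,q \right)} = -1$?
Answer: $- \frac{1}{9} \approx -0.11111$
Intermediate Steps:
$n = 4$ ($n = -6 - -10 = -6 + 10 = 4$)
$o{\left(c,S \right)} = -2$ ($o{\left(c,S \right)} = \frac{4}{-4 + 2} = \frac{4}{-2} = 4 \left(- \frac{1}{2}\right) = -2$)
$a = - \frac{1}{2}$ ($a = \frac{1}{-2} = - \frac{1}{2} \approx -0.5$)
$L{\left(K \right)} = \frac{4}{K}$
$a L{\left(18 \right)} = - \frac{4 \cdot \frac{1}{18}}{2} = \left(- \frac{1}{2}\right) \frac{2}{9} = - \frac{1}{9}$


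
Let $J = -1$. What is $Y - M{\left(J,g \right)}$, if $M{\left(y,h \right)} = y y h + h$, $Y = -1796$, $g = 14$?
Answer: $-1824$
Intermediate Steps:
$M{\left(y,h \right)} = h + h y^{2}$ ($M{\left(y,h \right)} = y^{2} h + h = h y^{2} + h = h + h y^{2}$)
$Y - M{\left(J,g \right)} = -1796 - 14 \left(1 + \left(-1\right)^{2}\right) = -1796 - 14 \left(1 + 1\right) = -1796 - 14 \cdot 2 = -1796 - 28 = -1824$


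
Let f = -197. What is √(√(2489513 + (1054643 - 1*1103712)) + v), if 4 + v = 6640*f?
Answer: √(-1308084 + 2*√610111) ≈ 1143.0*I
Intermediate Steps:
v = -1308084 (v = -4 + 6640*(-197) = -4 - 1308080 = -1308084)
√(√(2489513 + (1054643 - 1*1103712)) + v) = √(√(2489513 + (1054643 - 1*1103712)) - 1308084) = √(√(2489513 + (1054643 - 1103712)) - 1308084) = √(√(2489513 - 49069) - 1308084) = √(√2440444 - 1308084) = √(2*√610111 - 1308084) = √(-1308084 + 2*√610111)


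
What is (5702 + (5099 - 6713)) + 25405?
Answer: 29493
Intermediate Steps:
(5702 + (5099 - 6713)) + 25405 = (5702 - 1614) + 25405 = 4088 + 25405 = 29493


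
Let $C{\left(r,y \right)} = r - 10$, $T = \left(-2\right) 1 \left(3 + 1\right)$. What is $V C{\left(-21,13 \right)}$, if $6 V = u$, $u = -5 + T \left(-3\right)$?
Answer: $- \frac{589}{6} \approx -98.167$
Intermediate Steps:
$T = -8$ ($T = \left(-2\right) 4 = -8$)
$C{\left(r,y \right)} = -10 + r$
$u = 19$ ($u = -5 - -24 = -5 + 24 = 19$)
$V = \frac{19}{6}$ ($V = \frac{1}{6} \cdot 19 = \frac{19}{6} \approx 3.1667$)
$V C{\left(-21,13 \right)} = \frac{19 \left(-10 - 21\right)}{6} = \frac{19}{6} \left(-31\right) = - \frac{589}{6}$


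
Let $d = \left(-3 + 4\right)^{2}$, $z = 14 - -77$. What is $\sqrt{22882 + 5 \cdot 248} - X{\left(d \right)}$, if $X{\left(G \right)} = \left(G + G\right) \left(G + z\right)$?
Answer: $-184 + \sqrt{24122} \approx -28.687$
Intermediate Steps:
$z = 91$ ($z = 14 + 77 = 91$)
$d = 1$ ($d = 1^{2} = 1$)
$X{\left(G \right)} = 2 G \left(91 + G\right)$ ($X{\left(G \right)} = \left(G + G\right) \left(G + 91\right) = 2 G \left(91 + G\right)$)
$\sqrt{22882 + 5 \cdot 248} - X{\left(d \right)} = \sqrt{22882 + 5 \cdot 248} - 2 \cdot 1 \left(91 + 1\right) = \sqrt{22882 + 1240} - 2 \cdot 1 \cdot 92 = \sqrt{24122} - 184 = -184 + \sqrt{24122}$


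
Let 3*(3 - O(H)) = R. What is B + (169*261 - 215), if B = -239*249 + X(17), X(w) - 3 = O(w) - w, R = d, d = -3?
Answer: -15627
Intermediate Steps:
R = -3
O(H) = 4 (O(H) = 3 - ⅓*(-3) = 3 + 1 = 4)
X(w) = 7 - w (X(w) = 3 + (4 - w) = 7 - w)
B = -59521 (B = -239*249 + (7 - 1*17) = -59511 + (7 - 17) = -59511 - 10 = -59521)
B + (169*261 - 215) = -59521 + (169*261 - 215) = -59521 + (44109 - 215) = -59521 + 43894 = -15627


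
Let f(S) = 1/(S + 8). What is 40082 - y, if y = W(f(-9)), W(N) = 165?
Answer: 39917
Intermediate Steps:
f(S) = 1/(8 + S)
y = 165
40082 - y = 40082 - 1*165 = 40082 - 165 = 39917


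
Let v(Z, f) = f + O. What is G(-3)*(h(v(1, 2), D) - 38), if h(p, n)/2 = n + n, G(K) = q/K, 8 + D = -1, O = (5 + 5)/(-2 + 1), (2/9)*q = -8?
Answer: -888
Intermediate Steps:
q = -36 (q = (9/2)*(-8) = -36)
O = -10 (O = 10/(-1) = 10*(-1) = -10)
D = -9 (D = -8 - 1 = -9)
v(Z, f) = -10 + f (v(Z, f) = f - 10 = -10 + f)
G(K) = -36/K
h(p, n) = 4*n (h(p, n) = 2*(n + n) = 2*(2*n) = 4*n)
G(-3)*(h(v(1, 2), D) - 38) = (-36/(-3))*(4*(-9) - 38) = (-36*(-1/3))*(-36 - 38) = 12*(-74) = -888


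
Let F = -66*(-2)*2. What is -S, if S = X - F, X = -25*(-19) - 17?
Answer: -194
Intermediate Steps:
F = 264 (F = 132*2 = 264)
X = 458 (X = 475 - 17 = 458)
S = 194 (S = 458 - 1*264 = 458 - 264 = 194)
-S = -1*194 = -194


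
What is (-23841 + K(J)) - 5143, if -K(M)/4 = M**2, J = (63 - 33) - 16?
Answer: -29768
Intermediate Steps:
J = 14 (J = 30 - 16 = 14)
K(M) = -4*M**2
(-23841 + K(J)) - 5143 = (-23841 - 4*14**2) - 5143 = (-23841 - 4*196) - 5143 = (-23841 - 784) - 5143 = -24625 - 5143 = -29768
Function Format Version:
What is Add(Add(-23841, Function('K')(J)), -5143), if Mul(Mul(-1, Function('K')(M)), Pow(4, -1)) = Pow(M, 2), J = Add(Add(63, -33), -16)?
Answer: -29768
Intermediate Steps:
J = 14 (J = Add(30, -16) = 14)
Function('K')(M) = Mul(-4, Pow(M, 2))
Add(Add(-23841, Function('K')(J)), -5143) = Add(Add(-23841, Mul(-4, Pow(14, 2))), -5143) = Add(Add(-23841, Mul(-4, 196)), -5143) = Add(Add(-23841, -784), -5143) = Add(-24625, -5143) = -29768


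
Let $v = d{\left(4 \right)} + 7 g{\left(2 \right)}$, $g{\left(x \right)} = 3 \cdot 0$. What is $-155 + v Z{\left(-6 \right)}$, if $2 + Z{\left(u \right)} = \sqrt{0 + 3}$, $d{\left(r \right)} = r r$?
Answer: $-187 + 16 \sqrt{3} \approx -159.29$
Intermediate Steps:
$d{\left(r \right)} = r^{2}$
$Z{\left(u \right)} = -2 + \sqrt{3}$ ($Z{\left(u \right)} = -2 + \sqrt{0 + 3} = -2 + \sqrt{3}$)
$g{\left(x \right)} = 0$
$v = 16$ ($v = 4^{2} + 7 \cdot 0 = 16 + 0 = 16$)
$-155 + v Z{\left(-6 \right)} = -155 + 16 \left(-2 + \sqrt{3}\right) = -155 - \left(32 - 16 \sqrt{3}\right) = -187 + 16 \sqrt{3}$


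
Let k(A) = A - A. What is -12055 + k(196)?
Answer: -12055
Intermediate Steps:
k(A) = 0
-12055 + k(196) = -12055 + 0 = -12055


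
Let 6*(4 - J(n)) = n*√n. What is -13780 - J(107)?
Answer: -13784 + 107*√107/6 ≈ -13600.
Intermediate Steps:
J(n) = 4 - n^(3/2)/6 (J(n) = 4 - n*√n/6 = 4 - n^(3/2)/6)
-13780 - J(107) = -13780 - (4 - 107*√107/6) = -13780 + (-4 + 107*√107/6) = -13784 + 107*√107/6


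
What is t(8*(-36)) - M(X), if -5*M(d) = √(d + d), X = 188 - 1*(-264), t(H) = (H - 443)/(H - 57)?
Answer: 731/345 + 2*√226/5 ≈ 8.1322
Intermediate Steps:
t(H) = (-443 + H)/(-57 + H)
X = 452 (X = 188 + 264 = 452)
M(d) = -√2*√d/5 (M(d) = -√(d + d)/5 = -√2*√d/5)
t(8*(-36)) - M(X) = (-443 + 8*(-36))/(-57 + 8*(-36)) - (-1)*√2*√452/5 = (-443 - 288)/(-57 - 288) - (-1)*√2*2*√113/5 = -731/(-345) - (-2)*√226/5 = -1/345*(-731) + 2*√226/5 = 731/345 + 2*√226/5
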